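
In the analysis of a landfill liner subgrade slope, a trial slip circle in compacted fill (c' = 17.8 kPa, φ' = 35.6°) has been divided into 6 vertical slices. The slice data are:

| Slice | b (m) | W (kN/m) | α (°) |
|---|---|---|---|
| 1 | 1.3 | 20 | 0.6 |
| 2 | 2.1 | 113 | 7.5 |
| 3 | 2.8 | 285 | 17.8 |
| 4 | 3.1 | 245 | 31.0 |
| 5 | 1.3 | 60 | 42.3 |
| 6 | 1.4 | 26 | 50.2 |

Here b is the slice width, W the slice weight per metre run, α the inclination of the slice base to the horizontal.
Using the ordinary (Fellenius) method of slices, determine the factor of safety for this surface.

Ordinary method of slices: FS = Σ[c'·Δl_i + (W_i cosα_i)·tanφ'] / Σ W_i sinα_i, with Δl_i = b_i / cosα_i.
Slice 1: Δl = 1.3/cos0.6° = 1.300 m; N'_1 = 20·cos0.6° = 20.0; c'Δl = 23.14; W sinα = 0.2
Slice 2: Δl = 2.1/cos7.5° = 2.118 m; N'_2 = 113·cos7.5° = 112.0; c'Δl = 37.70; W sinα = 14.7
Slice 3: Δl = 2.8/cos17.8° = 2.941 m; N'_3 = 285·cos17.8° = 271.4; c'Δl = 52.35; W sinα = 87.1
Slice 4: Δl = 3.1/cos31.0° = 3.617 m; N'_4 = 245·cos31.0° = 210.0; c'Δl = 64.37; W sinα = 126.2
Slice 5: Δl = 1.3/cos42.3° = 1.758 m; N'_5 = 60·cos42.3° = 44.4; c'Δl = 31.29; W sinα = 40.4
Slice 6: Δl = 1.4/cos50.2° = 2.187 m; N'_6 = 26·cos50.2° = 16.6; c'Δl = 38.93; W sinα = 20.0
Σc'Δl = 247.8 kN/m; ΣN' = 674.4 kN/m; ΣW sinα = 288.6 kN/m
Resisting = 247.8 + 674.4·tan35.6° = 247.8 + 482.8 = 730.6 kN/m
FS = 730.6 / 288.6 = 2.531

FS = 2.53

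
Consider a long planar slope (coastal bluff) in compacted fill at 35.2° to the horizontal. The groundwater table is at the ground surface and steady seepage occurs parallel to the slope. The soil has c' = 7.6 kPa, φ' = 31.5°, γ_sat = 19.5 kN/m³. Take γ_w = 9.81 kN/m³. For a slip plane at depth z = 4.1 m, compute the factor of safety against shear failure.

With seepage parallel to the slope and the water table at the surface, the effective normal stress on the slip plane uses the buoyant unit weight γ' = γ_sat − γ_w while the driving shear stress uses γ_sat:
FS = [c' + γ' z cos²β tanφ'] / [γ_sat z sinβ cosβ]
γ' = 19.5 − 9.81 = 9.69 kN/m³
Numerator = 7.6 + 9.69·4.1·cos²35.2°·tan31.5° = 7.6 + 9.69·4.1·0.6677·0.6128 = 23.856 kPa
Denominator = 19.5·4.1·sin35.2°·cos35.2° = 19.5·4.1·0.5764·0.8171 = 37.659 kPa
FS = 23.856 / 37.659 = 0.633

FS = 0.63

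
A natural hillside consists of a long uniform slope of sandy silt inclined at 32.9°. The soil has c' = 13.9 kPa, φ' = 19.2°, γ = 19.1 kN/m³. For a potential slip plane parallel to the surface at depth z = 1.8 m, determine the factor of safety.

For an infinite slope with a slip plane parallel to the surface (no pore pressure): FS = [c' + γz cos²β tanφ'] / [γz sinβ cosβ].
γz = 19.1·1.8 = 34.38 kN/m²
Numerator = 13.9 + 34.38·cos²32.9°·tan19.2° = 13.9 + 34.38·0.7050·0.3482 = 22.340 kPa
Denominator = 34.38·sin32.9°·cos32.9° = 34.38·0.5432·0.8396 = 15.679 kPa
FS = 22.340 / 15.679 = 1.425

FS = 1.42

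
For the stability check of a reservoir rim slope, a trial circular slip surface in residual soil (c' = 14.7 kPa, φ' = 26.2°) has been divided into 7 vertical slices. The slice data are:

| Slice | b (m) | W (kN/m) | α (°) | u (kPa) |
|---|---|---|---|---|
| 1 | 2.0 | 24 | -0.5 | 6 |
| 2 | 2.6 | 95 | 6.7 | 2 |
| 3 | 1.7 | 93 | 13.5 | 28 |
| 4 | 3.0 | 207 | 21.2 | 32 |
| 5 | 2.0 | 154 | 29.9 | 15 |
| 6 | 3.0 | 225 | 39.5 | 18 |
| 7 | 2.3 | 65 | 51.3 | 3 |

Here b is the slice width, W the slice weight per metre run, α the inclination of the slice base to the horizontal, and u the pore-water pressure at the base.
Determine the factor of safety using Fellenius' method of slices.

Ordinary method of slices: FS = Σ[c'·Δl_i + (W_i cosα_i − u_i·Δl_i)·tanφ'] / Σ W_i sinα_i, with Δl_i = b_i / cosα_i.
Slice 1: Δl = 2.0/cos(-0.5°) = 2.000 m; N'_1 = 24·cos(-0.5°) − 6·2.000 = 12.0; c'Δl = 29.40; W sinα = -0.2
Slice 2: Δl = 2.6/cos6.7° = 2.618 m; N'_2 = 95·cos6.7° − 2·2.618 = 89.1; c'Δl = 38.48; W sinα = 11.1
Slice 3: Δl = 1.7/cos13.5° = 1.748 m; N'_3 = 93·cos13.5° − 28·1.748 = 41.5; c'Δl = 25.70; W sinα = 21.7
Slice 4: Δl = 3.0/cos21.2° = 3.218 m; N'_4 = 207·cos21.2° − 32·3.218 = 90.0; c'Δl = 47.30; W sinα = 74.9
Slice 5: Δl = 2.0/cos29.9° = 2.307 m; N'_5 = 154·cos29.9° − 15·2.307 = 98.9; c'Δl = 33.91; W sinα = 76.8
Slice 6: Δl = 3.0/cos39.5° = 3.888 m; N'_6 = 225·cos39.5° − 18·3.888 = 103.6; c'Δl = 57.15; W sinα = 143.1
Slice 7: Δl = 2.3/cos51.3° = 3.679 m; N'_7 = 65·cos51.3° − 3·3.679 = 29.6; c'Δl = 54.08; W sinα = 50.7
Σc'Δl = 286.0 kN/m; ΣN' = 464.7 kN/m; ΣW sinα = 378.1 kN/m
Resisting = 286.0 + 464.7·tan26.2° = 286.0 + 228.7 = 514.7 kN/m
FS = 514.7 / 378.1 = 1.361

FS = 1.36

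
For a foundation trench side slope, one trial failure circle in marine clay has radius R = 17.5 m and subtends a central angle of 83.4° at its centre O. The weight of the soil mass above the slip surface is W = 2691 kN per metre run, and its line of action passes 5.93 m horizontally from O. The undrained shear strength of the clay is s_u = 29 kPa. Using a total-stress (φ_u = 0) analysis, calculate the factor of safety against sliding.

Taking moments about the centre O, the resisting moment is provided by the undrained shear strength acting along the arc:
Arc length L_a = R·θ = 17.5·(83.4°·π/180) = 17.5·1.4556 = 25.47 m
M_R = s_u·L_a·R = 29·25.47·17.5 = 12927.6 kN·m/m
M_D = W·d = 2691·5.93 = 15957.6 kN·m/m
FS = M_R / M_D = 12927.6 / 15957.6 = 0.810

FS = 0.81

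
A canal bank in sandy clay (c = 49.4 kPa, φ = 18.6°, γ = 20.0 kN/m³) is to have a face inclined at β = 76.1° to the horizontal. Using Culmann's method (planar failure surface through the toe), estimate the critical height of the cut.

Culmann's analysis gives the critical failure plane at α_cr = (β + φ)/2 = (76.1 + 18.6)/2 = 47.3°, and the critical height
H_c = (4c/γ) · sinβ cosφ / [1 − cos(β − φ)]
    = (4·49.4/20.0) · sin76.1°·cos18.6° / [1 − cos(57.5°)]
    = 9.880 · 0.9707·0.9478 / [1 − 0.5373]
    = 9.880 · 0.9200 / 0.4627
    = 19.64 m

H_c = 19.64 m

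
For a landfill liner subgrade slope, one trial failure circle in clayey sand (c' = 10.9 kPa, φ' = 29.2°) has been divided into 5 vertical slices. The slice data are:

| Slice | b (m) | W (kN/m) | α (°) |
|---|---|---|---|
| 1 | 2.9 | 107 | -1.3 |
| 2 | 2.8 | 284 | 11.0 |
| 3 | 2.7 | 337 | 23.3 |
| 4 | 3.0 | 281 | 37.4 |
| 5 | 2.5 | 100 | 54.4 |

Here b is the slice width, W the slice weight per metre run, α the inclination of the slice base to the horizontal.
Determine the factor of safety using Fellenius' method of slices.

Ordinary method of slices: FS = Σ[c'·Δl_i + (W_i cosα_i)·tanφ'] / Σ W_i sinα_i, with Δl_i = b_i / cosα_i.
Slice 1: Δl = 2.9/cos(-1.3°) = 2.901 m; N'_1 = 107·cos(-1.3°) = 107.0; c'Δl = 31.62; W sinα = -2.4
Slice 2: Δl = 2.8/cos11.0° = 2.852 m; N'_2 = 284·cos11.0° = 278.8; c'Δl = 31.09; W sinα = 54.2
Slice 3: Δl = 2.7/cos23.3° = 2.940 m; N'_3 = 337·cos23.3° = 309.5; c'Δl = 32.04; W sinα = 133.3
Slice 4: Δl = 3.0/cos37.4° = 3.776 m; N'_4 = 281·cos37.4° = 223.2; c'Δl = 41.16; W sinα = 170.7
Slice 5: Δl = 2.5/cos54.4° = 4.295 m; N'_5 = 100·cos54.4° = 58.2; c'Δl = 46.81; W sinα = 81.3
Σc'Δl = 182.7 kN/m; ΣN' = 976.7 kN/m; ΣW sinα = 437.0 kN/m
Resisting = 182.7 + 976.7·tan29.2° = 182.7 + 545.9 = 728.6 kN/m
FS = 728.6 / 437.0 = 1.667

FS = 1.67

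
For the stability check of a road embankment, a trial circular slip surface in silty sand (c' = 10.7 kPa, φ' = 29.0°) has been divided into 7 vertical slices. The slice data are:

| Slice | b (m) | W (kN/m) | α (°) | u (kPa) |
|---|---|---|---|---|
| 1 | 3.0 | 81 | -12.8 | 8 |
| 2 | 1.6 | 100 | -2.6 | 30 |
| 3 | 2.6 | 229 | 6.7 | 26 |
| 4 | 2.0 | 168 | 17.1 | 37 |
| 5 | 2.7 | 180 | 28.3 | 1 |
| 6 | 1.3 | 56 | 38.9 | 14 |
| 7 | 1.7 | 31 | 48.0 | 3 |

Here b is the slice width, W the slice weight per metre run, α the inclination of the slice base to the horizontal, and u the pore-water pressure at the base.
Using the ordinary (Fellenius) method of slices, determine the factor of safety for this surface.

Ordinary method of slices: FS = Σ[c'·Δl_i + (W_i cosα_i − u_i·Δl_i)·tanφ'] / Σ W_i sinα_i, with Δl_i = b_i / cosα_i.
Slice 1: Δl = 3.0/cos(-12.8°) = 3.076 m; N'_1 = 81·cos(-12.8°) − 8·3.076 = 54.4; c'Δl = 32.92; W sinα = -17.9
Slice 2: Δl = 1.6/cos(-2.6°) = 1.602 m; N'_2 = 100·cos(-2.6°) − 30·1.602 = 51.8; c'Δl = 17.14; W sinα = -4.5
Slice 3: Δl = 2.6/cos6.7° = 2.618 m; N'_3 = 229·cos6.7° − 26·2.618 = 159.4; c'Δl = 28.01; W sinα = 26.7
Slice 4: Δl = 2.0/cos17.1° = 2.093 m; N'_4 = 168·cos17.1° − 37·2.093 = 83.2; c'Δl = 22.39; W sinα = 49.4
Slice 5: Δl = 2.7/cos28.3° = 3.067 m; N'_5 = 180·cos28.3° − 1·3.067 = 155.4; c'Δl = 32.81; W sinα = 85.3
Slice 6: Δl = 1.3/cos38.9° = 1.670 m; N'_6 = 56·cos38.9° − 14·1.670 = 20.2; c'Δl = 17.87; W sinα = 35.2
Slice 7: Δl = 1.7/cos48.0° = 2.541 m; N'_7 = 31·cos48.0° − 3·2.541 = 13.1; c'Δl = 27.18; W sinα = 23.0
Σc'Δl = 178.3 kN/m; ΣN' = 537.5 kN/m; ΣW sinα = 197.2 kN/m
Resisting = 178.3 + 537.5·tan29.0° = 178.3 + 297.9 = 476.3 kN/m
FS = 476.3 / 197.2 = 2.415

FS = 2.42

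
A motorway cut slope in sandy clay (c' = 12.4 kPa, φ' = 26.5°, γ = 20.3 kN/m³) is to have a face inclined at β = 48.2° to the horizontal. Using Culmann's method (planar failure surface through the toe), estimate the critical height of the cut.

Culmann's analysis gives the critical failure plane at α_cr = (β + φ')/2 = (48.2 + 26.5)/2 = 37.4°, and the critical height
H_c = (4c'/γ) · sinβ cosφ' / [1 − cos(β − φ')]
    = (4·12.4/20.3) · sin48.2°·cos26.5° / [1 − cos(21.7°)]
    = 2.443 · 0.7455·0.8949 / [1 − 0.9291]
    = 2.443 · 0.6672 / 0.0709
    = 23.00 m

H_c = 23.00 m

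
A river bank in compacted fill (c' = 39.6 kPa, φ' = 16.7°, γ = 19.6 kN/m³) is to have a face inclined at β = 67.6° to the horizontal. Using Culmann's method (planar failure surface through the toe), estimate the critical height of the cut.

H_c = 19.38 m

Culmann's analysis gives the critical failure plane at α_cr = (β + φ')/2 = (67.6 + 16.7)/2 = 42.1°, and the critical height
H_c = (4c'/γ) · sinβ cosφ' / [1 − cos(β − φ')]
    = (4·39.6/19.6) · sin67.6°·cos16.7° / [1 − cos(50.9°)]
    = 8.082 · 0.9245·0.9578 / [1 − 0.6307]
    = 8.082 · 0.8856 / 0.3693
    = 19.38 m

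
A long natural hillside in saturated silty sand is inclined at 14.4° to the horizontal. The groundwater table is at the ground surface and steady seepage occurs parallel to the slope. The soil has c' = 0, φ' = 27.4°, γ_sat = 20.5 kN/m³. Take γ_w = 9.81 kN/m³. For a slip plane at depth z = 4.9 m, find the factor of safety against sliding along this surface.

With seepage parallel to the slope and the water table at the surface, the effective normal stress on the slip plane uses the buoyant unit weight γ' = γ_sat − γ_w while the driving shear stress uses γ_sat:
FS = [c' + γ' z cos²β tanφ'] / [γ_sat z sinβ cosβ]
(For c' = 0 this reduces to FS = (γ'/γ_sat)·tanφ'/tanβ.)
γ' = 20.5 − 9.81 = 10.69 kN/m³
Numerator = 0.0 + 10.69·4.9·cos²14.4°·tan27.4° = 0.0 + 10.69·4.9·0.9382·0.5184 = 25.472 kPa
Denominator = 20.5·4.9·sin14.4°·cos14.4° = 20.5·4.9·0.2487·0.9686 = 24.196 kPa
FS = 25.472 / 24.196 = 1.053

FS = 1.05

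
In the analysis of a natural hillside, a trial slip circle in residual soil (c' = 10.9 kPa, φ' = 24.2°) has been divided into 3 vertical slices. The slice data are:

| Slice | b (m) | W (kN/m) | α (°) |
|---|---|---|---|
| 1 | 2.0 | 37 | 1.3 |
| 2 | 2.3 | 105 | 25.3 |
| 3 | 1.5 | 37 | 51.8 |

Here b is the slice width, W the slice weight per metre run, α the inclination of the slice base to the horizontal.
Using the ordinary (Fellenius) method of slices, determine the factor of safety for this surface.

Ordinary method of slices: FS = Σ[c'·Δl_i + (W_i cosα_i)·tanφ'] / Σ W_i sinα_i, with Δl_i = b_i / cosα_i.
Slice 1: Δl = 2.0/cos1.3° = 2.001 m; N'_1 = 37·cos1.3° = 37.0; c'Δl = 21.81; W sinα = 0.8
Slice 2: Δl = 2.3/cos25.3° = 2.544 m; N'_2 = 105·cos25.3° = 94.9; c'Δl = 27.73; W sinα = 44.9
Slice 3: Δl = 1.5/cos51.8° = 2.426 m; N'_3 = 37·cos51.8° = 22.9; c'Δl = 26.44; W sinα = 29.1
Σc'Δl = 76.0 kN/m; ΣN' = 154.8 kN/m; ΣW sinα = 74.8 kN/m
Resisting = 76.0 + 154.8·tan24.2° = 76.0 + 69.6 = 145.5 kN/m
FS = 145.5 / 74.8 = 1.946

FS = 1.95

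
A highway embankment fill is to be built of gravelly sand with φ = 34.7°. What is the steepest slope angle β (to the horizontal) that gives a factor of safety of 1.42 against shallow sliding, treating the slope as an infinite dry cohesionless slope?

For an infinite dry cohesionless slope FS = tanφ/tanβ, so tanβ = tanφ / FS.
tanβ = tan34.7° / 1.42 = 0.6924 / 1.42 = 0.4876
β = arctan(0.4876) = 26.00°

β = 26.0°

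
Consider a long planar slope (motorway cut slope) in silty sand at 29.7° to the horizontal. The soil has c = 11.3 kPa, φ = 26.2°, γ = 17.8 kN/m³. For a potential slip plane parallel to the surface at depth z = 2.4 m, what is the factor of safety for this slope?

FS = 1.48

For an infinite slope with a slip plane parallel to the surface (no pore pressure): FS = [c + γz cos²β tanφ] / [γz sinβ cosβ].
γz = 17.8·2.4 = 42.72 kN/m²
Numerator = 11.3 + 42.72·cos²29.7°·tan26.2° = 11.3 + 42.72·0.7545·0.4921 = 27.161 kPa
Denominator = 42.72·sin29.7°·cos29.7° = 42.72·0.4955·0.8686 = 18.385 kPa
FS = 27.161 / 18.385 = 1.477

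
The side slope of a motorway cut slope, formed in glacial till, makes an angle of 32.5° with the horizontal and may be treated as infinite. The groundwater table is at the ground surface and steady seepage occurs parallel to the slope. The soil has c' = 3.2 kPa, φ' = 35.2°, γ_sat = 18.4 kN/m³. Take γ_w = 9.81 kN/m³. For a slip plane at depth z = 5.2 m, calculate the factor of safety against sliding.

With seepage parallel to the slope and the water table at the surface, the effective normal stress on the slip plane uses the buoyant unit weight γ' = γ_sat − γ_w while the driving shear stress uses γ_sat:
FS = [c' + γ' z cos²β tanφ'] / [γ_sat z sinβ cosβ]
γ' = 18.4 − 9.81 = 8.59 kN/m³
Numerator = 3.2 + 8.59·5.2·cos²32.5°·tan35.2° = 3.2 + 8.59·5.2·0.7113·0.7054 = 25.613 kPa
Denominator = 18.4·5.2·sin32.5°·cos32.5° = 18.4·5.2·0.5373·0.8434 = 43.358 kPa
FS = 25.613 / 43.358 = 0.591

FS = 0.59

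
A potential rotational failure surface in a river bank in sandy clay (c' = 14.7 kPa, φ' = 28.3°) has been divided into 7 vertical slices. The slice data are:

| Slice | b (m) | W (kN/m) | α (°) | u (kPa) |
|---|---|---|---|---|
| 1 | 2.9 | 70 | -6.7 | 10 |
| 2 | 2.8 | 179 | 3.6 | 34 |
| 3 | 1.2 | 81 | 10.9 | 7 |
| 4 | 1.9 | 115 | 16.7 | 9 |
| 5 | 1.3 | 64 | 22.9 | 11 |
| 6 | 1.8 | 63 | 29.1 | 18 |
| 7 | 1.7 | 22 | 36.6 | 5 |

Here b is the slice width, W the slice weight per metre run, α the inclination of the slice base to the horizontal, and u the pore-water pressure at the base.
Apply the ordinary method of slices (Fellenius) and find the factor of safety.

FS = 3.37

Ordinary method of slices: FS = Σ[c'·Δl_i + (W_i cosα_i − u_i·Δl_i)·tanφ'] / Σ W_i sinα_i, with Δl_i = b_i / cosα_i.
Slice 1: Δl = 2.9/cos(-6.7°) = 2.920 m; N'_1 = 70·cos(-6.7°) − 10·2.920 = 40.3; c'Δl = 42.92; W sinα = -8.2
Slice 2: Δl = 2.8/cos3.6° = 2.806 m; N'_2 = 179·cos3.6° − 34·2.806 = 83.3; c'Δl = 41.24; W sinα = 11.2
Slice 3: Δl = 1.2/cos10.9° = 1.222 m; N'_3 = 81·cos10.9° − 7·1.222 = 71.0; c'Δl = 17.96; W sinα = 15.3
Slice 4: Δl = 1.9/cos16.7° = 1.984 m; N'_4 = 115·cos16.7° − 9·1.984 = 92.3; c'Δl = 29.16; W sinα = 33.0
Slice 5: Δl = 1.3/cos22.9° = 1.411 m; N'_5 = 64·cos22.9° − 11·1.411 = 43.4; c'Δl = 20.75; W sinα = 24.9
Slice 6: Δl = 1.8/cos29.1° = 2.060 m; N'_6 = 63·cos29.1° − 18·2.060 = 18.0; c'Δl = 30.28; W sinα = 30.6
Slice 7: Δl = 1.7/cos36.6° = 2.118 m; N'_7 = 22·cos36.6° − 5·2.118 = 7.1; c'Δl = 31.13; W sinα = 13.1
Σc'Δl = 213.4 kN/m; ΣN' = 355.3 kN/m; ΣW sinα = 120.1 kN/m
Resisting = 213.4 + 355.3·tan28.3° = 213.4 + 191.3 = 404.8 kN/m
FS = 404.8 / 120.1 = 3.370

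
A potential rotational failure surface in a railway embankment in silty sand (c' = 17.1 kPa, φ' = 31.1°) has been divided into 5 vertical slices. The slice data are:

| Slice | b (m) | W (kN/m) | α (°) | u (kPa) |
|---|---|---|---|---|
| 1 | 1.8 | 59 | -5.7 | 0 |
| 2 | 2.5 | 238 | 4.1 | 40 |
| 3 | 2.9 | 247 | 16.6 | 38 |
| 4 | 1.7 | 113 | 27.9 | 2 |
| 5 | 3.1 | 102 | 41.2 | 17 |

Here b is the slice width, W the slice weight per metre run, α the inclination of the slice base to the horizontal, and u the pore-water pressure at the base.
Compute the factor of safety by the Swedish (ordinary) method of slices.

FS = 2.39

Ordinary method of slices: FS = Σ[c'·Δl_i + (W_i cosα_i − u_i·Δl_i)·tanφ'] / Σ W_i sinα_i, with Δl_i = b_i / cosα_i.
Slice 1: Δl = 1.8/cos(-5.7°) = 1.809 m; N'_1 = 59·cos(-5.7°) − 0·1.809 = 58.7; c'Δl = 30.93; W sinα = -5.9
Slice 2: Δl = 2.5/cos4.1° = 2.506 m; N'_2 = 238·cos4.1° − 40·2.506 = 137.1; c'Δl = 42.86; W sinα = 17.0
Slice 3: Δl = 2.9/cos16.6° = 3.026 m; N'_3 = 247·cos16.6° − 38·3.026 = 121.7; c'Δl = 51.75; W sinα = 70.6
Slice 4: Δl = 1.7/cos27.9° = 1.924 m; N'_4 = 113·cos27.9° − 2·1.924 = 96.0; c'Δl = 32.89; W sinα = 52.9
Slice 5: Δl = 3.1/cos41.2° = 4.120 m; N'_5 = 102·cos41.2° − 17·4.120 = 6.7; c'Δl = 70.45; W sinα = 67.2
Σc'Δl = 228.9 kN/m; ΣN' = 420.3 kN/m; ΣW sinα = 201.8 kN/m
Resisting = 228.9 + 420.3·tan31.1° = 228.9 + 253.5 = 482.4 kN/m
FS = 482.4 / 201.8 = 2.391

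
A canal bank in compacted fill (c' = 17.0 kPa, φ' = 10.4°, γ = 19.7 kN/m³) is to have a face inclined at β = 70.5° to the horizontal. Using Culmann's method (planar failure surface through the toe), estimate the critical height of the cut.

H_c = 6.38 m

Culmann's analysis gives the critical failure plane at α_cr = (β + φ')/2 = (70.5 + 10.4)/2 = 40.5°, and the critical height
H_c = (4c'/γ) · sinβ cosφ' / [1 − cos(β − φ')]
    = (4·17.0/19.7) · sin70.5°·cos10.4° / [1 − cos(60.1°)]
    = 3.452 · 0.9426·0.9836 / [1 − 0.4985]
    = 3.452 · 0.9272 / 0.5015
    = 6.38 m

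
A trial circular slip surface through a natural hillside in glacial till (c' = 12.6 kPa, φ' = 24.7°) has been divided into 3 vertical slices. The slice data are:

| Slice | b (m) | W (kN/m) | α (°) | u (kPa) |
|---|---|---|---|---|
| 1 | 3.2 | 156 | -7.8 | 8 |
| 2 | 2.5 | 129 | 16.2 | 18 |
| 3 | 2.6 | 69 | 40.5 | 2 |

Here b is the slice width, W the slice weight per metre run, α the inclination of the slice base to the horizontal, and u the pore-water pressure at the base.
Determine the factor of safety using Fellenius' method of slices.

FS = 3.89

Ordinary method of slices: FS = Σ[c'·Δl_i + (W_i cosα_i − u_i·Δl_i)·tanφ'] / Σ W_i sinα_i, with Δl_i = b_i / cosα_i.
Slice 1: Δl = 3.2/cos(-7.8°) = 3.230 m; N'_1 = 156·cos(-7.8°) − 8·3.230 = 128.7; c'Δl = 40.70; W sinα = -21.2
Slice 2: Δl = 2.5/cos16.2° = 2.603 m; N'_2 = 129·cos16.2° − 18·2.603 = 77.0; c'Δl = 32.80; W sinα = 36.0
Slice 3: Δl = 2.6/cos40.5° = 3.419 m; N'_3 = 69·cos40.5° − 2·3.419 = 45.6; c'Δl = 43.08; W sinα = 44.8
Σc'Δl = 116.6 kN/m; ΣN' = 251.4 kN/m; ΣW sinα = 59.6 kN/m
Resisting = 116.6 + 251.4·tan24.7° = 116.6 + 115.6 = 232.2 kN/m
FS = 232.2 / 59.6 = 3.894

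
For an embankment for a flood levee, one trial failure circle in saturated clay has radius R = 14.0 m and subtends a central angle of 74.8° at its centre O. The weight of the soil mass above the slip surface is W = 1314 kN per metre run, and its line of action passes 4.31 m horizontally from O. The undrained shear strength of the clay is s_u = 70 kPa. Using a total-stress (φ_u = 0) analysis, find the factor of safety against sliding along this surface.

FS = 3.16

Taking moments about the centre O, the resisting moment is provided by the undrained shear strength acting along the arc:
Arc length L_a = R·θ = 14.0·(74.8°·π/180) = 14.0·1.3055 = 18.28 m
M_R = s_u·L_a·R = 70·18.28·14.0 = 17911.5 kN·m/m
M_D = W·d = 1314·4.31 = 5663.3 kN·m/m
FS = M_R / M_D = 17911.5 / 5663.3 = 3.163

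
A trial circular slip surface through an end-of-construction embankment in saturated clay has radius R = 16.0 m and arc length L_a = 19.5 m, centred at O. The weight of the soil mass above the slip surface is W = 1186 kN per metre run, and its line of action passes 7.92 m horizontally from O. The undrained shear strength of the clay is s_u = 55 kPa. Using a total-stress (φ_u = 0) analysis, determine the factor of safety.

FS = 1.83

Taking moments about the centre O, the resisting moment is provided by the undrained shear strength acting along the arc:
M_R = s_u·L_a·R = 55·19.50·16.0 = 17160.0 kN·m/m
M_D = W·d = 1186·7.92 = 9393.1 kN·m/m
FS = M_R / M_D = 17160.0 / 9393.1 = 1.827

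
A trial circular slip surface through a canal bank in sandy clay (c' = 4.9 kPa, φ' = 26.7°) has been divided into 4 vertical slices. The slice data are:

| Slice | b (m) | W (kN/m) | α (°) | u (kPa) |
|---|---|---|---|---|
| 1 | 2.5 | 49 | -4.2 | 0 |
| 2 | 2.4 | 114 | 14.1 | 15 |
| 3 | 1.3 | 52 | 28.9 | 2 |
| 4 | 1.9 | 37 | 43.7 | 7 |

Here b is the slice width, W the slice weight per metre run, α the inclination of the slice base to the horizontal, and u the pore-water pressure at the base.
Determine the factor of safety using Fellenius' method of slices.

FS = 1.76

Ordinary method of slices: FS = Σ[c'·Δl_i + (W_i cosα_i − u_i·Δl_i)·tanφ'] / Σ W_i sinα_i, with Δl_i = b_i / cosα_i.
Slice 1: Δl = 2.5/cos(-4.2°) = 2.507 m; N'_1 = 49·cos(-4.2°) − 0·2.507 = 48.9; c'Δl = 12.28; W sinα = -3.6
Slice 2: Δl = 2.4/cos14.1° = 2.475 m; N'_2 = 114·cos14.1° − 15·2.475 = 73.4; c'Δl = 12.13; W sinα = 27.8
Slice 3: Δl = 1.3/cos28.9° = 1.485 m; N'_3 = 52·cos28.9° − 2·1.485 = 42.6; c'Δl = 7.28; W sinα = 25.1
Slice 4: Δl = 1.9/cos43.7° = 2.628 m; N'_4 = 37·cos43.7° − 7·2.628 = 8.4; c'Δl = 12.88; W sinα = 25.6
Σc'Δl = 44.6 kN/m; ΣN' = 173.2 kN/m; ΣW sinα = 74.9 kN/m
Resisting = 44.6 + 173.2·tan26.7° = 44.6 + 87.1 = 131.7 kN/m
FS = 131.7 / 74.9 = 1.759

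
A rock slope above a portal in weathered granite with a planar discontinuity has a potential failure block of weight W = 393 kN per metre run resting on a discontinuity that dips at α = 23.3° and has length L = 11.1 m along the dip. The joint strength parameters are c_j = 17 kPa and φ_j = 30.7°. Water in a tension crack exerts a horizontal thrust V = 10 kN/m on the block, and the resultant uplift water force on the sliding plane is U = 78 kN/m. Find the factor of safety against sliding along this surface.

FS = 2.15

Resolving the block weight along and normal to the plane and applying the Mohr–Coulomb strength on the joint:
N' = W cosα − U − V sinα = 393·cos23.3° − 78 − 10·sin23.3° = 279.0 kN/m
Driving force T = W sinα + V cosα = 393·sin23.3° + 10·cos23.3° = 164.6 kN/m
Resisting force R = c_j·L + N'·tanφ_j = 17·11.1 + 279.0·tan30.7° = 188.7 + 165.7 = 354.4 kN/m
FS = R / T = 354.4 / 164.6 = 2.152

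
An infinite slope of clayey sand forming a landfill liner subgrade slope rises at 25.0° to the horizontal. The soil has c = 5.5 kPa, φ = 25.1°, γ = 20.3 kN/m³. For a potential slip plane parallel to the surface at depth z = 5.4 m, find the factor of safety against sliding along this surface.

FS = 1.14

For an infinite slope with a slip plane parallel to the surface (no pore pressure): FS = [c + γz cos²β tanφ] / [γz sinβ cosβ].
γz = 20.3·5.4 = 109.62 kN/m²
Numerator = 5.5 + 109.62·cos²25.0°·tan25.1° = 5.5 + 109.62·0.8214·0.4684 = 47.678 kPa
Denominator = 109.62·sin25.0°·cos25.0° = 109.62·0.4226·0.9063 = 41.987 kPa
FS = 47.678 / 41.987 = 1.136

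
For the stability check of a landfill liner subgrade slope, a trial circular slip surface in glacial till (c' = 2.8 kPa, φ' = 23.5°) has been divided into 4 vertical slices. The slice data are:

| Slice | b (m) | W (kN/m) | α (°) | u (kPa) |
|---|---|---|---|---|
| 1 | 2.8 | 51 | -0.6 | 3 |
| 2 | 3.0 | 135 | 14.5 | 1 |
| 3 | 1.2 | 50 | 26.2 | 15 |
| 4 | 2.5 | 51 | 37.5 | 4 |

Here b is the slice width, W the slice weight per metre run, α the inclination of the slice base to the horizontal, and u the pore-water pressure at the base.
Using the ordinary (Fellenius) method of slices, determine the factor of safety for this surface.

Ordinary method of slices: FS = Σ[c'·Δl_i + (W_i cosα_i − u_i·Δl_i)·tanφ'] / Σ W_i sinα_i, with Δl_i = b_i / cosα_i.
Slice 1: Δl = 2.8/cos(-0.6°) = 2.800 m; N'_1 = 51·cos(-0.6°) − 3·2.800 = 42.6; c'Δl = 7.84; W sinα = -0.5
Slice 2: Δl = 3.0/cos14.5° = 3.099 m; N'_2 = 135·cos14.5° − 1·3.099 = 127.6; c'Δl = 8.68; W sinα = 33.8
Slice 3: Δl = 1.2/cos26.2° = 1.337 m; N'_3 = 50·cos26.2° − 15·1.337 = 24.8; c'Δl = 3.74; W sinα = 22.1
Slice 4: Δl = 2.5/cos37.5° = 3.151 m; N'_4 = 51·cos37.5° − 4·3.151 = 27.9; c'Δl = 8.82; W sinα = 31.0
Σc'Δl = 29.1 kN/m; ΣN' = 222.9 kN/m; ΣW sinα = 86.4 kN/m
Resisting = 29.1 + 222.9·tan23.5° = 29.1 + 96.9 = 126.0 kN/m
FS = 126.0 / 86.4 = 1.458

FS = 1.46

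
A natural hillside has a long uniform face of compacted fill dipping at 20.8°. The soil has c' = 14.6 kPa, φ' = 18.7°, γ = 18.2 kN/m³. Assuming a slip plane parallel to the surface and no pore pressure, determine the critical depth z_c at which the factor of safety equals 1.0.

Setting FS = 1.00 in FS = [c' + γz cos²β tanφ'] / [γz sinβ cosβ] and solving for z:
z = c' / [γ cosβ (FS·sinβ − cosβ·tanφ')]
  = 14.6 / [18.2·cos20.8°·(1.00·sin20.8° − cos20.8°·tan18.7°)]
  = 14.6 / [18.2·0.9348·(1.00·0.3551 − 0.9348·0.3385)]
  = 14.6 / 0.6582 = 22.182 m

z_c = 22.18 m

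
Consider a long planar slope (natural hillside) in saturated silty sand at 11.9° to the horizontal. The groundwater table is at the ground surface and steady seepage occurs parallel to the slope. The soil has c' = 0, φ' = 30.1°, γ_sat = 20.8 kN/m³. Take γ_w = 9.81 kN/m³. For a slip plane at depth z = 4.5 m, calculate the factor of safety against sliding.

With seepage parallel to the slope and the water table at the surface, the effective normal stress on the slip plane uses the buoyant unit weight γ' = γ_sat − γ_w while the driving shear stress uses γ_sat:
FS = [c' + γ' z cos²β tanφ'] / [γ_sat z sinβ cosβ]
(For c' = 0 this reduces to FS = (γ'/γ_sat)·tanφ'/tanβ.)
γ' = 20.8 − 9.81 = 10.99 kN/m³
Numerator = 0.0 + 10.99·4.5·cos²11.9°·tan30.1° = 0.0 + 10.99·4.5·0.9575·0.5797 = 27.449 kPa
Denominator = 20.8·4.5·sin11.9°·cos11.9° = 20.8·4.5·0.2062·0.9785 = 18.886 kPa
FS = 27.449 / 18.886 = 1.453

FS = 1.45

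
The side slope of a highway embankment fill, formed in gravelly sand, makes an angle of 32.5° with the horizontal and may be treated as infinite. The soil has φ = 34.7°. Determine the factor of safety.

FS = 1.09

For a dry cohesionless infinite slope the factor of safety is FS = tanφ / tanβ.
FS = tan34.7° / tan32.5° = 0.6924 / 0.6371 = 1.087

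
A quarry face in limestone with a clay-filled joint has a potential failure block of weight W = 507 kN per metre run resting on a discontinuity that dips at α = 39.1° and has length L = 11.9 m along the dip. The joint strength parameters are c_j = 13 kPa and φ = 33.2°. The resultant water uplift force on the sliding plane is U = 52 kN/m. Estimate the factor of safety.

Resolving the block weight along and normal to the plane and applying the Mohr–Coulomb strength on the joint:
N' = W cosα − U = 507·cos39.1° − 52 = 341.5 kN/m
Driving force T = W sinα = 507·sin39.1° = 319.8 kN/m
Resisting force R = c_j·L + N'·tanφ = 13·11.9 + 341.5·tan33.2° = 154.7 + 223.4 = 378.1 kN/m
FS = R / T = 378.1 / 319.8 = 1.183

FS = 1.18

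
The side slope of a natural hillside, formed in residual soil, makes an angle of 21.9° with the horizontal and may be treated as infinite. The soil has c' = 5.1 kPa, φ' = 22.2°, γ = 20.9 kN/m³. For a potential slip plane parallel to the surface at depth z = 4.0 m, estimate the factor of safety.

FS = 1.19

For an infinite slope with a slip plane parallel to the surface (no pore pressure): FS = [c' + γz cos²β tanφ'] / [γz sinβ cosβ].
γz = 20.9·4.0 = 83.60 kN/m²
Numerator = 5.1 + 83.60·cos²21.9°·tan22.2° = 5.1 + 83.60·0.8609·0.4081 = 34.470 kPa
Denominator = 83.60·sin21.9°·cos21.9° = 83.60·0.3730·0.9278 = 28.932 kPa
FS = 34.470 / 28.932 = 1.191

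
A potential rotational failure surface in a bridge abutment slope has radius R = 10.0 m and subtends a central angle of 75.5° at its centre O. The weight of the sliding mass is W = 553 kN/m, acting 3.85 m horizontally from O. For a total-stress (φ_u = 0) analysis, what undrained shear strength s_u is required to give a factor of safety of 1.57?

s_u = 25.4 kPa

FS = s_u·L_a·R / (W·d), so s_u = FS·W·d / (L_a·R).
Arc length L_a = R·θ = 10.0·(75.5°·π/180) = 10.0·1.3177 = 13.18 m
s_u = 1.57·553·3.85 / (13.18·10.0) = 3342.6 / 131.77 = 25.37 kPa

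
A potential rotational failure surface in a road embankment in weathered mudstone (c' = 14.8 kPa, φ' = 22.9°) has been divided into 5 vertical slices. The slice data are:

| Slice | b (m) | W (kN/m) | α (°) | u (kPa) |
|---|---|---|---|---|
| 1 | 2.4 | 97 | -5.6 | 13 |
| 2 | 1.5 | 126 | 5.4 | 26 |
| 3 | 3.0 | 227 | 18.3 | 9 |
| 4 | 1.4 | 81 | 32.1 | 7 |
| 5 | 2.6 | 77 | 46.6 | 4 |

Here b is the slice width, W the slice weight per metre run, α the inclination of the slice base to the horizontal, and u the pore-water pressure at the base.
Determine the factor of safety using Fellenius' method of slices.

Ordinary method of slices: FS = Σ[c'·Δl_i + (W_i cosα_i − u_i·Δl_i)·tanφ'] / Σ W_i sinα_i, with Δl_i = b_i / cosα_i.
Slice 1: Δl = 2.4/cos(-5.6°) = 2.412 m; N'_1 = 97·cos(-5.6°) − 13·2.412 = 65.2; c'Δl = 35.69; W sinα = -9.5
Slice 2: Δl = 1.5/cos5.4° = 1.507 m; N'_2 = 126·cos5.4° − 26·1.507 = 86.3; c'Δl = 22.30; W sinα = 11.9
Slice 3: Δl = 3.0/cos18.3° = 3.160 m; N'_3 = 227·cos18.3° − 9·3.160 = 187.1; c'Δl = 46.77; W sinα = 71.3
Slice 4: Δl = 1.4/cos32.1° = 1.653 m; N'_4 = 81·cos32.1° − 7·1.653 = 57.0; c'Δl = 24.46; W sinα = 43.0
Slice 5: Δl = 2.6/cos46.6° = 3.784 m; N'_5 = 77·cos46.6° − 4·3.784 = 37.8; c'Δl = 56.00; W sinα = 55.9
Σc'Δl = 185.2 kN/m; ΣN' = 433.4 kN/m; ΣW sinα = 172.7 kN/m
Resisting = 185.2 + 433.4·tan22.9° = 185.2 + 183.1 = 368.3 kN/m
FS = 368.3 / 172.7 = 2.133

FS = 2.13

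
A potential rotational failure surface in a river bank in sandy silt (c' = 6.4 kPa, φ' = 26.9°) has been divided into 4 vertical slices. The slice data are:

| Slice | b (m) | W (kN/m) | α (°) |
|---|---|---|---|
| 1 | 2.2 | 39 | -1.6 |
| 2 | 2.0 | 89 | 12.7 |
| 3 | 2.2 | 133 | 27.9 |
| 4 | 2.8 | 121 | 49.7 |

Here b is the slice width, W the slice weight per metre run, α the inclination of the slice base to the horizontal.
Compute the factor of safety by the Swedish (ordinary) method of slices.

FS = 1.35

Ordinary method of slices: FS = Σ[c'·Δl_i + (W_i cosα_i)·tanφ'] / Σ W_i sinα_i, with Δl_i = b_i / cosα_i.
Slice 1: Δl = 2.2/cos(-1.6°) = 2.201 m; N'_1 = 39·cos(-1.6°) = 39.0; c'Δl = 14.09; W sinα = -1.1
Slice 2: Δl = 2.0/cos12.7° = 2.050 m; N'_2 = 89·cos12.7° = 86.8; c'Δl = 13.12; W sinα = 19.6
Slice 3: Δl = 2.2/cos27.9° = 2.489 m; N'_3 = 133·cos27.9° = 117.5; c'Δl = 15.93; W sinα = 62.2
Slice 4: Δl = 2.8/cos49.7° = 4.329 m; N'_4 = 121·cos49.7° = 78.3; c'Δl = 27.71; W sinα = 92.3
Σc'Δl = 70.8 kN/m; ΣN' = 321.6 kN/m; ΣW sinα = 173.0 kN/m
Resisting = 70.8 + 321.6·tan26.9° = 70.8 + 163.2 = 234.0 kN/m
FS = 234.0 / 173.0 = 1.353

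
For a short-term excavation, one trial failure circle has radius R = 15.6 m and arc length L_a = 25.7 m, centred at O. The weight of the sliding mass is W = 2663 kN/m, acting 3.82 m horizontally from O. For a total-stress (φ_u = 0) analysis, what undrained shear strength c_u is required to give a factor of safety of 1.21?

FS = c_u·L_a·R / (W·d), so c_u = FS·W·d / (L_a·R).
c_u = 1.21·2663·3.82 / (25.70·15.6) = 12308.9 / 400.92 = 30.70 kPa

c_u = 30.7 kPa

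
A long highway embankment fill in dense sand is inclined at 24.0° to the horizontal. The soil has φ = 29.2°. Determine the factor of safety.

FS = 1.26

For a dry cohesionless infinite slope the factor of safety is FS = tanφ / tanβ.
FS = tan29.2° / tan24.0° = 0.5589 / 0.4452 = 1.255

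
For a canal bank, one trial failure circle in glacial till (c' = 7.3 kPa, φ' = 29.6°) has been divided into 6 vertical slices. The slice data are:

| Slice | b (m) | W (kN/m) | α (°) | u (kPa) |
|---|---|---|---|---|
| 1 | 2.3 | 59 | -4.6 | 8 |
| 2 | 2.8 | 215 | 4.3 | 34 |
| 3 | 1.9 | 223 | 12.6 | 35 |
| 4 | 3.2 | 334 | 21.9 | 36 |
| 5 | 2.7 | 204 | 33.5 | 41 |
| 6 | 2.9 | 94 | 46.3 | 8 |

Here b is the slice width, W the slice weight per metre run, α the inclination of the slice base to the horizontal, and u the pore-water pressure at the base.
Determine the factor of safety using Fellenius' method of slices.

Ordinary method of slices: FS = Σ[c'·Δl_i + (W_i cosα_i − u_i·Δl_i)·tanφ'] / Σ W_i sinα_i, with Δl_i = b_i / cosα_i.
Slice 1: Δl = 2.3/cos(-4.6°) = 2.307 m; N'_1 = 59·cos(-4.6°) − 8·2.307 = 40.4; c'Δl = 16.84; W sinα = -4.7
Slice 2: Δl = 2.8/cos4.3° = 2.808 m; N'_2 = 215·cos4.3° − 34·2.808 = 118.9; c'Δl = 20.50; W sinα = 16.1
Slice 3: Δl = 1.9/cos12.6° = 1.947 m; N'_3 = 223·cos12.6° − 35·1.947 = 149.5; c'Δl = 14.21; W sinα = 48.6
Slice 4: Δl = 3.2/cos21.9° = 3.449 m; N'_4 = 334·cos21.9° − 36·3.449 = 185.7; c'Δl = 25.18; W sinα = 124.6
Slice 5: Δl = 2.7/cos33.5° = 3.238 m; N'_5 = 204·cos33.5° − 41·3.238 = 37.4; c'Δl = 23.64; W sinα = 112.6
Slice 6: Δl = 2.9/cos46.3° = 4.198 m; N'_6 = 94·cos46.3° − 8·4.198 = 31.4; c'Δl = 30.64; W sinα = 68.0
Σc'Δl = 131.0 kN/m; ΣN' = 563.2 kN/m; ΣW sinα = 365.2 kN/m
Resisting = 131.0 + 563.2·tan29.6° = 131.0 + 320.0 = 451.0 kN/m
FS = 451.0 / 365.2 = 1.235

FS = 1.23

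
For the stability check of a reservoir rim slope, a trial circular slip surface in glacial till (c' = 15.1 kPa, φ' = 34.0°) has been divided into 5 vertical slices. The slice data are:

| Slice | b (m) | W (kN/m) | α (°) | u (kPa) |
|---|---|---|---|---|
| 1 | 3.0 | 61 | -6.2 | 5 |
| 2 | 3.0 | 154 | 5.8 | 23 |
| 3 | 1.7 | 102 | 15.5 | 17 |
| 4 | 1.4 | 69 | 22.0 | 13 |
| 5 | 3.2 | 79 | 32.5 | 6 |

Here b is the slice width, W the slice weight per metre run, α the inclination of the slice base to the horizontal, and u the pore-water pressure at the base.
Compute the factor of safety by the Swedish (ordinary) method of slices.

Ordinary method of slices: FS = Σ[c'·Δl_i + (W_i cosα_i − u_i·Δl_i)·tanφ'] / Σ W_i sinα_i, with Δl_i = b_i / cosα_i.
Slice 1: Δl = 3.0/cos(-6.2°) = 3.018 m; N'_1 = 61·cos(-6.2°) − 5·3.018 = 45.6; c'Δl = 45.57; W sinα = -6.6
Slice 2: Δl = 3.0/cos5.8° = 3.015 m; N'_2 = 154·cos5.8° − 23·3.015 = 83.9; c'Δl = 45.53; W sinα = 15.6
Slice 3: Δl = 1.7/cos15.5° = 1.764 m; N'_3 = 102·cos15.5° − 17·1.764 = 68.3; c'Δl = 26.64; W sinα = 27.3
Slice 4: Δl = 1.4/cos22.0° = 1.510 m; N'_4 = 69·cos22.0° − 13·1.510 = 44.3; c'Δl = 22.80; W sinα = 25.8
Slice 5: Δl = 3.2/cos32.5° = 3.794 m; N'_5 = 79·cos32.5° − 6·3.794 = 43.9; c'Δl = 57.29; W sinα = 42.4
Σc'Δl = 197.8 kN/m; ΣN' = 285.9 kN/m; ΣW sinα = 104.5 kN/m
Resisting = 197.8 + 285.9·tan34.0° = 197.8 + 192.9 = 390.7 kN/m
FS = 390.7 / 104.5 = 3.738

FS = 3.74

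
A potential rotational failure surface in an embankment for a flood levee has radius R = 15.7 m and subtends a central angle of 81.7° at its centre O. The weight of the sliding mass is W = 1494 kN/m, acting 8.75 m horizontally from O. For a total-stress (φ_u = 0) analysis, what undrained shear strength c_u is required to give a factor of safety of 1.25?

c_u = 46.5 kPa

FS = c_u·L_a·R / (W·d), so c_u = FS·W·d / (L_a·R).
Arc length L_a = R·θ = 15.7·(81.7°·π/180) = 15.7·1.4259 = 22.39 m
c_u = 1.25·1494·8.75 / (22.39·15.7) = 16340.6 / 351.48 = 46.49 kPa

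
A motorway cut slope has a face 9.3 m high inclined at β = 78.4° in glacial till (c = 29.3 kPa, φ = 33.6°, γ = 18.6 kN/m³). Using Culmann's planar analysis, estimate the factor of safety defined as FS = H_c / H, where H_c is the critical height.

FS = 1.90

H_c = (4c/γ) · sinβ cosφ / [1 − cos(β − φ)]
    = (4·29.3/18.6) · sin78.4°·cos33.6° / [1 − cos44.8°]
    = 6.301 · 0.8159 / 0.2904 = 17.70 m
FS = H_c / H = 17.70 / 9.3 = 1.903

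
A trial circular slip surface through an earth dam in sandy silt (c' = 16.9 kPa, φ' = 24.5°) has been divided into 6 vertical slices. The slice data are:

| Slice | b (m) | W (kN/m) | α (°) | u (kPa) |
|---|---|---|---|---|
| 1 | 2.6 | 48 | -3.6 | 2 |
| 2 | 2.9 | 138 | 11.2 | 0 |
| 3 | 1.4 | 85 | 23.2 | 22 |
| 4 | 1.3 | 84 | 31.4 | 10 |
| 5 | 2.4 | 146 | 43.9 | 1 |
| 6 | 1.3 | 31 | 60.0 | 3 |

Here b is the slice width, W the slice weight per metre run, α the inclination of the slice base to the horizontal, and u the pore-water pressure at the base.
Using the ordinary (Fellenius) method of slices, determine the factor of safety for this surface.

Ordinary method of slices: FS = Σ[c'·Δl_i + (W_i cosα_i − u_i·Δl_i)·tanφ'] / Σ W_i sinα_i, with Δl_i = b_i / cosα_i.
Slice 1: Δl = 2.6/cos(-3.6°) = 2.605 m; N'_1 = 48·cos(-3.6°) − 2·2.605 = 42.7; c'Δl = 44.03; W sinα = -3.0
Slice 2: Δl = 2.9/cos11.2° = 2.956 m; N'_2 = 138·cos11.2° − 0·2.956 = 135.4; c'Δl = 49.96; W sinα = 26.8
Slice 3: Δl = 1.4/cos23.2° = 1.523 m; N'_3 = 85·cos23.2° − 22·1.523 = 44.6; c'Δl = 25.74; W sinα = 33.5
Slice 4: Δl = 1.3/cos31.4° = 1.523 m; N'_4 = 84·cos31.4° − 10·1.523 = 56.5; c'Δl = 25.74; W sinα = 43.8
Slice 5: Δl = 2.4/cos43.9° = 3.331 m; N'_5 = 146·cos43.9° − 1·3.331 = 101.9; c'Δl = 56.29; W sinα = 101.2
Slice 6: Δl = 1.3/cos60.0° = 2.600 m; N'_6 = 31·cos60.0° − 3·2.600 = 7.7; c'Δl = 43.94; W sinα = 26.8
Σc'Δl = 245.7 kN/m; ΣN' = 388.7 kN/m; ΣW sinα = 229.1 kN/m
Resisting = 245.7 + 388.7·tan24.5° = 245.7 + 177.2 = 422.9 kN/m
FS = 422.9 / 229.1 = 1.846

FS = 1.85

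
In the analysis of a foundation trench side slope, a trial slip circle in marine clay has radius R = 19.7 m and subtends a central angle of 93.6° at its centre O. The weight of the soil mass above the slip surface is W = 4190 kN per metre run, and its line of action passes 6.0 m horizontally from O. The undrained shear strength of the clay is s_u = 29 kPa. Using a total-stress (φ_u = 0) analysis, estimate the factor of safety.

FS = 0.73

Taking moments about the centre O, the resisting moment is provided by the undrained shear strength acting along the arc:
Arc length L_a = R·θ = 19.7·(93.6°·π/180) = 19.7·1.6336 = 32.18 m
M_R = s_u·L_a·R = 29·32.18·19.7 = 18385.8 kN·m/m
M_D = W·d = 4190·6.0 = 25140.0 kN·m/m
FS = M_R / M_D = 18385.8 / 25140.0 = 0.731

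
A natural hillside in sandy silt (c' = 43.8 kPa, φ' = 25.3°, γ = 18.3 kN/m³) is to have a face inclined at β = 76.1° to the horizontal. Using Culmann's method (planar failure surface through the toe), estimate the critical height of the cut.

Culmann's analysis gives the critical failure plane at α_cr = (β + φ')/2 = (76.1 + 25.3)/2 = 50.7°, and the critical height
H_c = (4c'/γ) · sinβ cosφ' / [1 − cos(β − φ')]
    = (4·43.8/18.3) · sin76.1°·cos25.3° / [1 − cos(50.8°)]
    = 9.574 · 0.9707·0.9041 / [1 − 0.6320]
    = 9.574 · 0.8776 / 0.3680
    = 22.83 m

H_c = 22.83 m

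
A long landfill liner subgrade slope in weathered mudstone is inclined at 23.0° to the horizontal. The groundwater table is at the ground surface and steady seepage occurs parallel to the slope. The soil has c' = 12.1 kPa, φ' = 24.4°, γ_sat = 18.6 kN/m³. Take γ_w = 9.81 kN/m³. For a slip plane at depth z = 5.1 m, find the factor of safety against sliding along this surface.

With seepage parallel to the slope and the water table at the surface, the effective normal stress on the slip plane uses the buoyant unit weight γ' = γ_sat − γ_w while the driving shear stress uses γ_sat:
FS = [c' + γ' z cos²β tanφ'] / [γ_sat z sinβ cosβ]
γ' = 18.6 − 9.81 = 8.79 kN/m³
Numerator = 12.1 + 8.79·5.1·cos²23.0°·tan24.4° = 12.1 + 8.79·5.1·0.8473·0.4536 = 29.331 kPa
Denominator = 18.6·5.1·sin23.0°·cos23.0° = 18.6·5.1·0.3907·0.9205 = 34.118 kPa
FS = 29.331 / 34.118 = 0.860

FS = 0.86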